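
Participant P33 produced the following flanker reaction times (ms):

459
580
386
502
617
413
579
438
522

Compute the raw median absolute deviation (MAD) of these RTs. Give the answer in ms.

Sorted: 386, 413, 438, 459, 502, 522, 579, 580, 617 → median = 502
|x − 502|: 43, 78, 116, 0, 115, 89, 77, 64, 20
Sorted deviations: 0, 20, 43, 64, 77, 78, 89, 115, 116 → MAD = 77

77 ms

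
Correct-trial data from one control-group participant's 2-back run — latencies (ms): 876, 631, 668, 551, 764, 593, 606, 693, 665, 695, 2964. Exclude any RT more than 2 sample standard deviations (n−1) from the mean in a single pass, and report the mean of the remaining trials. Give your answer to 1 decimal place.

674.2 ms

n = 11, ΣRT = 9706, M = 882.364
Σ(x−M)² = 4844516.55; s = √(4844516.55/10) = 696.026
Cutoffs: 882.364 ± 2·696.026 → [-509.7, 2274.4]
Outside: 2964 → excluded.
Retained (n=10): Σ = 6742, mean = 6742/10 = 674.200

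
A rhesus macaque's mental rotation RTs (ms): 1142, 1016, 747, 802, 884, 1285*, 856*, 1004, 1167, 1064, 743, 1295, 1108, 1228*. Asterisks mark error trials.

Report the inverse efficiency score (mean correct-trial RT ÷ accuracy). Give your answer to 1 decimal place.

1269.5 ms

Correct trials (n=11): 1142, 1016, 747, 802, 884, 1004, 1167, 1064, 743, 1295, 1108
Mean correct RT = 10972/11 = 997.4545 ms
Proportion correct = 11/14
IES = 997.4545 / (11/14) = 1269.488 ms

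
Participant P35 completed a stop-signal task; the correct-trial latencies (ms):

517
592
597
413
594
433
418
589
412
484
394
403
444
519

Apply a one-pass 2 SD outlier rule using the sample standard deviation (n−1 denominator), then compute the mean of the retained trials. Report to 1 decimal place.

486.4 ms

n = 14, ΣRT = 6809, M = 486.357
Σ(x−M)² = 83237.21; s = √(83237.21/13) = 80.018
Cutoffs: 486.357 ± 2·80.018 → [326.3, 646.4]
No RTs fall outside the cutoffs; all 14 retained. Mean = 6809/14 = 486.357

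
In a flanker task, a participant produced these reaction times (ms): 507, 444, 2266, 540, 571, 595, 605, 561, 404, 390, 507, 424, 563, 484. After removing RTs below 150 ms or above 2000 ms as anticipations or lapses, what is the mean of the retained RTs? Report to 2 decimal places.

507.31 ms

Excluded: 2266
Retained (n=13): Σ = 6595
Mean = 6595/13 = 507.3077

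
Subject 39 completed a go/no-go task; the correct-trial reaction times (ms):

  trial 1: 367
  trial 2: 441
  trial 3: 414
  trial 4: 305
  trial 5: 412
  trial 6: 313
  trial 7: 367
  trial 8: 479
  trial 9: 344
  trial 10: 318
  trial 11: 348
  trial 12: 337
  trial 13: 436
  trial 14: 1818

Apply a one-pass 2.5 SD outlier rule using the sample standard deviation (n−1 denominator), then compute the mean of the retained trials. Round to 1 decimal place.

n = 14, ΣRT = 6699, M = 478.500
Σ(x−M)² = 1969315.50; s = √(1969315.50/13) = 389.212
Cutoffs: 478.500 ± 2.5·389.212 → [-494.5, 1451.5]
Outside: 1818 → excluded.
Retained (n=13): Σ = 4881, mean = 4881/13 = 375.462

375.5 ms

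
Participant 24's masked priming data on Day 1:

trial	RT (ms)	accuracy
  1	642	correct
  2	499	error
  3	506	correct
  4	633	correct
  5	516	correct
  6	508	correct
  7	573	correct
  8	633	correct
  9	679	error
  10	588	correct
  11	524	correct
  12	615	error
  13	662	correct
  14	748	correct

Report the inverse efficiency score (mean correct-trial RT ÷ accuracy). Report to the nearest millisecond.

Correct trials (n=11): 642, 506, 633, 516, 508, 573, 633, 588, 524, 662, 748
Mean correct RT = 6533/11 = 593.9091 ms
Proportion correct = 11/14
IES = 593.9091 / (11/14) = 755.884 ms

756 ms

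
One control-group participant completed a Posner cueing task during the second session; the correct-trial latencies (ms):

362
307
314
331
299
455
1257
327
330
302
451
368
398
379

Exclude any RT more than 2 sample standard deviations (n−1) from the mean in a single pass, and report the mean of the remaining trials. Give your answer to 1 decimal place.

355.6 ms

n = 14, ΣRT = 5880, M = 420.000
Σ(x−M)² = 788228.00; s = √(788228.00/13) = 246.238
Cutoffs: 420.000 ± 2·246.238 → [-72.5, 912.5]
Outside: 1257 → excluded.
Retained (n=13): Σ = 4623, mean = 4623/13 = 355.615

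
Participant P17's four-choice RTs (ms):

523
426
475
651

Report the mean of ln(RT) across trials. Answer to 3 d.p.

6.239

ln(RT): 6.2596, 6.0544, 6.1633, 6.4785
Σ ln(RT) = 24.9558
Mean = 24.9558/4 = 6.23896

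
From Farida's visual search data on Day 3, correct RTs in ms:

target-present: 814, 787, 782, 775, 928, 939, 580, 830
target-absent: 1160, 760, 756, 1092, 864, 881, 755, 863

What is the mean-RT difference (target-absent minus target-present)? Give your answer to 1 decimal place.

M(target-present) = 6435/8 = 804.375
M(target-absent) = 7131/8 = 891.375
Difference = 891.375 − 804.375 = 87.000 ms

87.0 ms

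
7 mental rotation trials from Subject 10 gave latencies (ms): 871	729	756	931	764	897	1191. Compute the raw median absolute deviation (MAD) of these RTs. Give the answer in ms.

107 ms

Sorted: 729, 756, 764, 871, 897, 931, 1191 → median = 871
|x − 871|: 0, 142, 115, 60, 107, 26, 320
Sorted deviations: 0, 26, 60, 107, 115, 142, 320 → MAD = 107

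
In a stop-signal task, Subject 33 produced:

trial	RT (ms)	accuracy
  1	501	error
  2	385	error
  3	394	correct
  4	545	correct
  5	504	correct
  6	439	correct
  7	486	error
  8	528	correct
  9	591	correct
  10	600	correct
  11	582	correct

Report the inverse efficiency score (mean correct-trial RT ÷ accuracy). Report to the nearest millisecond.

Correct trials (n=8): 394, 545, 504, 439, 528, 591, 600, 582
Mean correct RT = 4183/8 = 522.8750 ms
Proportion correct = 8/11
IES = 522.8750 / (8/11) = 718.953 ms

719 ms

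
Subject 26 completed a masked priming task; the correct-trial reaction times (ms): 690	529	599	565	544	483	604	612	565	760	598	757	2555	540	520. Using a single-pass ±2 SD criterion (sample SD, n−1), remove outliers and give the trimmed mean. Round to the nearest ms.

598 ms

n = 15, ΣRT = 10921, M = 728.067
Σ(x−M)² = 3668838.93; s = √(3668838.93/14) = 511.918
Cutoffs: 728.067 ± 2·511.918 → [-295.8, 1751.9]
Outside: 2555 → excluded.
Retained (n=14): Σ = 8366, mean = 8366/14 = 597.571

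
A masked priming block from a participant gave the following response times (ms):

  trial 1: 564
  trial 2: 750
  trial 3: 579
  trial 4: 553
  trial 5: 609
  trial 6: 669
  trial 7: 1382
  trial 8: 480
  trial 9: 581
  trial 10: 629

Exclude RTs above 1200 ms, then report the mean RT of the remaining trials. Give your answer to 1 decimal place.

Excluded: 1382
Retained (n=9): Σ = 5414
Mean = 5414/9 = 601.5556

601.6 ms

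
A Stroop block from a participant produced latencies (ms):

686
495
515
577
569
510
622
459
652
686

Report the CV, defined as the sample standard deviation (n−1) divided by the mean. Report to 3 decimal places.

n = 10, Σ = 5771, M = 577.1000
Σ(x−M)² = 60456.900; s = √(60456.900/9) = 81.9599
CV = 81.9599 / 577.1000 = 0.14202

0.142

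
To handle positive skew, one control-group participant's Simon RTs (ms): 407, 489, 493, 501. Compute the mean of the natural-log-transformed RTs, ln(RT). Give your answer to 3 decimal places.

6.155

ln(RT): 6.0088, 6.1924, 6.2005, 6.2166
Σ ln(RT) = 24.6183
Mean = 24.6183/4 = 6.15457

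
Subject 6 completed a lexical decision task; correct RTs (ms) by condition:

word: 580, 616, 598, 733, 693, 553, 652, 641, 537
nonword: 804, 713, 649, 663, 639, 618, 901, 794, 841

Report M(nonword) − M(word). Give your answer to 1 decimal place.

113.2 ms

M(word) = 5603/9 = 622.556
M(nonword) = 6622/9 = 735.778
Difference = 735.778 − 622.556 = 113.222 ms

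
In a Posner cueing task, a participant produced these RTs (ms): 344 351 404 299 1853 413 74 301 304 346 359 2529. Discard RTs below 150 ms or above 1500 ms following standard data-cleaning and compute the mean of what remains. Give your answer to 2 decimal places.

Excluded: 74, 1853, 2529
Retained (n=9): Σ = 3121
Mean = 3121/9 = 346.7778

346.78 ms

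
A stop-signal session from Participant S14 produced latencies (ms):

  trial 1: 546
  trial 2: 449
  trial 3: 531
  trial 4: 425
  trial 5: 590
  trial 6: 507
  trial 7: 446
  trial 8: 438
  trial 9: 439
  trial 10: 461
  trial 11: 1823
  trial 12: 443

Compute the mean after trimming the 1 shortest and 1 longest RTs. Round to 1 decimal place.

485.0 ms

Sorted: 425, 438, 439, 443, 446, 449, 461, 507, 531, 546, 590, 1823
Drop lowest 1 (425) and highest 1 (1823)
Remaining (n=10): Σ = 4850, mean = 4850/10 = 485.000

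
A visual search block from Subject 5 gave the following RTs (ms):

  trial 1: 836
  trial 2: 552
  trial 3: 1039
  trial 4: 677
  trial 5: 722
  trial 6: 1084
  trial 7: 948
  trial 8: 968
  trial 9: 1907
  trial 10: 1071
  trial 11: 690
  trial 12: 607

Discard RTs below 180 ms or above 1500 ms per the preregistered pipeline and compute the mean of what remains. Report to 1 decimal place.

Excluded: 1907
Retained (n=11): Σ = 9194
Mean = 9194/11 = 835.8182

835.8 ms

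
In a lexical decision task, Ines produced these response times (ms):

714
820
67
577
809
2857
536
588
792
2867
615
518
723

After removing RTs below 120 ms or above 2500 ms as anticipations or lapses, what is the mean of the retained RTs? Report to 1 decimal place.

Excluded: 67, 2857, 2867
Retained (n=10): Σ = 6692
Mean = 6692/10 = 669.2000

669.2 ms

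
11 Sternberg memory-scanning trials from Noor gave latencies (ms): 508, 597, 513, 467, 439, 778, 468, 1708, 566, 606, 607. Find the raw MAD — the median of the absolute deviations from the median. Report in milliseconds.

Sorted: 439, 467, 468, 508, 513, 566, 597, 606, 607, 778, 1708 → median = 566
|x − 566|: 58, 31, 53, 99, 127, 212, 98, 1142, 0, 40, 41
Sorted deviations: 0, 31, 40, 41, 53, 58, 98, 99, 127, 212, 1142 → MAD = 58

58 ms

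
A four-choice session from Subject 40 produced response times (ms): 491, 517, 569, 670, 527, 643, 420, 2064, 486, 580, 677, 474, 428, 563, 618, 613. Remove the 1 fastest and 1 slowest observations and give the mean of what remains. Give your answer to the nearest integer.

Sorted: 420, 428, 474, 486, 491, 517, 527, 563, 569, 580, 613, 618, 643, 670, 677, 2064
Drop lowest 1 (420) and highest 1 (2064)
Remaining (n=14): Σ = 7856, mean = 7856/14 = 561.143

561 ms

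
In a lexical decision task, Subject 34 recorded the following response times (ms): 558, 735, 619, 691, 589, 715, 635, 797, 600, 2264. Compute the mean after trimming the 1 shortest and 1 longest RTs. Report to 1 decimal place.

Sorted: 558, 589, 600, 619, 635, 691, 715, 735, 797, 2264
Drop lowest 1 (558) and highest 1 (2264)
Remaining (n=8): Σ = 5381, mean = 5381/8 = 672.625

672.6 ms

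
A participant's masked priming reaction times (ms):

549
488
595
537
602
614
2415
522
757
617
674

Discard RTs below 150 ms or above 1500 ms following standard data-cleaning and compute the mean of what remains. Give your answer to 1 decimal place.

595.5 ms

Excluded: 2415
Retained (n=10): Σ = 5955
Mean = 5955/10 = 595.5000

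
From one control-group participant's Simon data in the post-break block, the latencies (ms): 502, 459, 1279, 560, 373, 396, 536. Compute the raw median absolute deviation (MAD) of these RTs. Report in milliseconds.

58 ms

Sorted: 373, 396, 459, 502, 536, 560, 1279 → median = 502
|x − 502|: 0, 43, 777, 58, 129, 106, 34
Sorted deviations: 0, 34, 43, 58, 106, 129, 777 → MAD = 58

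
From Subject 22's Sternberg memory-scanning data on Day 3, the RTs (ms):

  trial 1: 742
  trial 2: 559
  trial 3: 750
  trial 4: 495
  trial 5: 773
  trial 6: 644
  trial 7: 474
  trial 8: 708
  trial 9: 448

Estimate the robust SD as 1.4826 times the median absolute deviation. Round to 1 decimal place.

157.2 ms

Sorted: 448, 474, 495, 559, 644, 708, 742, 750, 773 → median = 644
|x − 644| sorted: 0, 64, 85, 98, 106, 129, 149, 170, 196 → MAD = 106
Robust SD ≈ 1.4826 × 106 = 157.156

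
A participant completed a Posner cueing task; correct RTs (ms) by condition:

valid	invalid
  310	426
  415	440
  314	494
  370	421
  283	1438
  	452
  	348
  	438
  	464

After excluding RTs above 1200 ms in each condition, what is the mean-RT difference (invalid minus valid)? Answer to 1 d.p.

invalid: exclude 1438
M(valid) = 1692/5 = 338.400
M(invalid) = 3483/8 = 435.375
Difference = 435.375 − 338.400 = 96.975 ms

97.0 ms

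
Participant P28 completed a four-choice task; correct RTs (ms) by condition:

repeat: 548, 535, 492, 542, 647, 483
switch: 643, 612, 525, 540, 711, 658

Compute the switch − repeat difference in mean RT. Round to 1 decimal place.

M(repeat) = 3247/6 = 541.167
M(switch) = 3689/6 = 614.833
Difference = 614.833 − 541.167 = 73.667 ms

73.7 ms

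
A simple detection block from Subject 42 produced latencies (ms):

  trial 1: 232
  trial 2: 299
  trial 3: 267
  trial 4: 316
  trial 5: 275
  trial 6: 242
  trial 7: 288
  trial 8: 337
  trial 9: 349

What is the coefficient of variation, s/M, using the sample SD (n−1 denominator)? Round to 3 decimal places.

0.139

n = 9, Σ = 2605, M = 289.4444
Σ(x−M)² = 12870.222; s = √(12870.222/8) = 40.1096
CV = 40.1096 / 289.4444 = 0.13857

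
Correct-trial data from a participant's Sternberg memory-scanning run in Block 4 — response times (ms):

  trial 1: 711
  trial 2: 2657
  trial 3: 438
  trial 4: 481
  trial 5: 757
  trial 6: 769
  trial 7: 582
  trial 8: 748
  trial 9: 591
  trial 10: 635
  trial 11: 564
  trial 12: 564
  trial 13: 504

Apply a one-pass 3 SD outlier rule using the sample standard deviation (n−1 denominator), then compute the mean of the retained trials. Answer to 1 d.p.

n = 13, ΣRT = 10001, M = 769.308
Σ(x−M)² = 3999880.77; s = √(3999880.77/12) = 577.342
Cutoffs: 769.308 ± 3·577.342 → [-962.7, 2501.3]
Outside: 2657 → excluded.
Retained (n=12): Σ = 7344, mean = 7344/12 = 612.000

612.0 ms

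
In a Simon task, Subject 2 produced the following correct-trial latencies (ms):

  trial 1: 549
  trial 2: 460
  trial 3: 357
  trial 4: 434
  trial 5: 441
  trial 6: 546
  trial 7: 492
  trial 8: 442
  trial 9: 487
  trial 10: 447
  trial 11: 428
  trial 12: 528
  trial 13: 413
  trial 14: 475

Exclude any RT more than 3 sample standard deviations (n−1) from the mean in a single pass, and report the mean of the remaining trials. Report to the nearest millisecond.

n = 14, ΣRT = 6499, M = 464.214
Σ(x−M)² = 37042.36; s = √(37042.36/13) = 53.380
Cutoffs: 464.214 ± 3·53.380 → [304.1, 624.4]
No RTs fall outside the cutoffs; all 14 retained. Mean = 6499/14 = 464.214

464 ms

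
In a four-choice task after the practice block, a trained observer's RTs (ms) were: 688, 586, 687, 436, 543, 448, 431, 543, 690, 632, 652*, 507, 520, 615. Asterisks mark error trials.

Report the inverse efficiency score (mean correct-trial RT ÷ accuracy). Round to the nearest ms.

Correct trials (n=13): 688, 586, 687, 436, 543, 448, 431, 543, 690, 632, 507, 520, 615
Mean correct RT = 7326/13 = 563.5385 ms
Proportion correct = 13/14
IES = 563.5385 / (13/14) = 606.888 ms

607 ms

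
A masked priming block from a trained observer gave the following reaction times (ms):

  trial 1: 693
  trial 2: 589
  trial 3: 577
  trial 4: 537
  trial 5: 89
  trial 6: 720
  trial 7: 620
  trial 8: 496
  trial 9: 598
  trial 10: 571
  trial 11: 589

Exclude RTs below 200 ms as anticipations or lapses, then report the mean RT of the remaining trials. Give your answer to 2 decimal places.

599.00 ms

Excluded: 89
Retained (n=10): Σ = 5990
Mean = 5990/10 = 599.0000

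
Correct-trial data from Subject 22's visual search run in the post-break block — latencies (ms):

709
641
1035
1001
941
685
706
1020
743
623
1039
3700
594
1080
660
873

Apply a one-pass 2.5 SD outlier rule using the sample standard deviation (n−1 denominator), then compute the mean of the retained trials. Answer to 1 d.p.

n = 16, ΣRT = 16050, M = 1003.125
Σ(x−M)² = 8206837.75; s = √(8206837.75/15) = 739.677
Cutoffs: 1003.125 ± 2.5·739.677 → [-846.1, 2852.3]
Outside: 3700 → excluded.
Retained (n=15): Σ = 12350, mean = 12350/15 = 823.333

823.3 ms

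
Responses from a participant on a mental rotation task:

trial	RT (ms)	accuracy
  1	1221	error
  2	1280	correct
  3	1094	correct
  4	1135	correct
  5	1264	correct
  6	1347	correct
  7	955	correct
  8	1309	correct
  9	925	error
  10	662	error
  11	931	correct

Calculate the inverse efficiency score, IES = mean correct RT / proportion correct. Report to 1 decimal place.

1601.0 ms

Correct trials (n=8): 1280, 1094, 1135, 1264, 1347, 955, 1309, 931
Mean correct RT = 9315/8 = 1164.3750 ms
Proportion correct = 8/11
IES = 1164.3750 / (8/11) = 1601.016 ms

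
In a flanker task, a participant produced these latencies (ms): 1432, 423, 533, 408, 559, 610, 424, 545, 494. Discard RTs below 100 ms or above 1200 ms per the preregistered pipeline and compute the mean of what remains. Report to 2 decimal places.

499.50 ms

Excluded: 1432
Retained (n=8): Σ = 3996
Mean = 3996/8 = 499.5000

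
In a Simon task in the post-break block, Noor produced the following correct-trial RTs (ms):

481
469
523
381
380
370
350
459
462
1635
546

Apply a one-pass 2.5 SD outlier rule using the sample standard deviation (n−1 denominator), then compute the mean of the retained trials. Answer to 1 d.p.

n = 11, ΣRT = 6056, M = 550.545
Σ(x−M)² = 1335174.73; s = √(1335174.73/10) = 365.400
Cutoffs: 550.545 ± 2.5·365.400 → [-363.0, 1464.0]
Outside: 1635 → excluded.
Retained (n=10): Σ = 4421, mean = 4421/10 = 442.100

442.1 ms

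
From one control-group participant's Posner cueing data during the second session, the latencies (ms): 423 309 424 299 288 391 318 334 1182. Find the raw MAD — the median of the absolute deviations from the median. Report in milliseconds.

Sorted: 288, 299, 309, 318, 334, 391, 423, 424, 1182 → median = 334
|x − 334|: 89, 25, 90, 35, 46, 57, 16, 0, 848
Sorted deviations: 0, 16, 25, 35, 46, 57, 89, 90, 848 → MAD = 46

46 ms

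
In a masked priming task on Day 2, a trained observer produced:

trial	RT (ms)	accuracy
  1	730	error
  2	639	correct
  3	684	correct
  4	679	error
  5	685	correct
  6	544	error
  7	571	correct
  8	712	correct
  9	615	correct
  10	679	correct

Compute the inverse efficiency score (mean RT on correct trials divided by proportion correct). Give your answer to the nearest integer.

Correct trials (n=7): 639, 684, 685, 571, 712, 615, 679
Mean correct RT = 4585/7 = 655.0000 ms
Proportion correct = 7/10
IES = 655.0000 / (7/10) = 935.714 ms

936 ms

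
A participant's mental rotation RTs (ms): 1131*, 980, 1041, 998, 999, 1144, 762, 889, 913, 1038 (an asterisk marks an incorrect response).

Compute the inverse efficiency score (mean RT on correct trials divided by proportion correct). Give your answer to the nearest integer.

Correct trials (n=9): 980, 1041, 998, 999, 1144, 762, 889, 913, 1038
Mean correct RT = 8764/9 = 973.7778 ms
Proportion correct = 9/10
IES = 973.7778 / (9/10) = 1081.975 ms

1082 ms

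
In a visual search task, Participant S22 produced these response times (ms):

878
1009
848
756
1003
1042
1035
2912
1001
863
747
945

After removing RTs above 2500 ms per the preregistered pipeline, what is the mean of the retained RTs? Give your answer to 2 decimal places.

920.64 ms

Excluded: 2912
Retained (n=11): Σ = 10127
Mean = 10127/11 = 920.6364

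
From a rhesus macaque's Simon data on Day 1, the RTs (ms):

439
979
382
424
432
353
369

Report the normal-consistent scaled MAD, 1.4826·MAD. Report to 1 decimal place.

62.3 ms

Sorted: 353, 369, 382, 424, 432, 439, 979 → median = 424
|x − 424| sorted: 0, 8, 15, 42, 55, 71, 555 → MAD = 42
Robust SD ≈ 1.4826 × 42 = 62.269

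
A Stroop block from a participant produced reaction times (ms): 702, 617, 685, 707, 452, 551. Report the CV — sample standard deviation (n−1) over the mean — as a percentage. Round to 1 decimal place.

16.4%

n = 6, Σ = 3714, M = 619.0000
Σ(x−M)² = 51506.000; s = √(51506.000/5) = 101.4948
CV = 101.4948 / 619.0000 = 0.16397 = 16.397%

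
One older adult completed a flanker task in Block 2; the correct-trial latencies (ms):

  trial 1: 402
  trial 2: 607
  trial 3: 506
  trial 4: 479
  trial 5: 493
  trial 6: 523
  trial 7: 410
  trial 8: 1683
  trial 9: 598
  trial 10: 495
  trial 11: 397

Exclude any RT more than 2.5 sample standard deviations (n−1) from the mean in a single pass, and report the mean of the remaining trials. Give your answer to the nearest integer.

491 ms

n = 11, ΣRT = 6593, M = 599.364
Σ(x−M)² = 1341330.55; s = √(1341330.55/10) = 366.242
Cutoffs: 599.364 ± 2.5·366.242 → [-316.2, 1515.0]
Outside: 1683 → excluded.
Retained (n=10): Σ = 4910, mean = 4910/10 = 491.000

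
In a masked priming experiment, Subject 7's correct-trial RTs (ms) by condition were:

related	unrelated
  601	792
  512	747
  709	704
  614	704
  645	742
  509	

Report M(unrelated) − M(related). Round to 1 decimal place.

M(related) = 3590/6 = 598.333
M(unrelated) = 3689/5 = 737.800
Difference = 737.800 − 598.333 = 139.467 ms

139.5 ms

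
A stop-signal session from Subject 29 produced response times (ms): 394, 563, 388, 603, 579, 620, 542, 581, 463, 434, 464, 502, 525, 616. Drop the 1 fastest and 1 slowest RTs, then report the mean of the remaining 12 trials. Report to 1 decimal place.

Sorted: 388, 394, 434, 463, 464, 502, 525, 542, 563, 579, 581, 603, 616, 620
Drop lowest 1 (388) and highest 1 (620)
Remaining (n=12): Σ = 6266, mean = 6266/12 = 522.167

522.2 ms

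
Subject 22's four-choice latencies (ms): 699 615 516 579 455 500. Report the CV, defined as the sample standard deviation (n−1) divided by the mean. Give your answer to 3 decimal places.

n = 6, Σ = 3364, M = 560.6667
Σ(x−M)² = 39265.333; s = √(39265.333/5) = 88.6175
CV = 88.6175 / 560.6667 = 0.15806

0.158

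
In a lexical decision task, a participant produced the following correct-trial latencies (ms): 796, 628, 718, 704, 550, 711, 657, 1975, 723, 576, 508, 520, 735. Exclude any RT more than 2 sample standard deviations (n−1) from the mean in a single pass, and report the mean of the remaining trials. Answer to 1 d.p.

652.2 ms

n = 13, ΣRT = 9801, M = 753.923
Σ(x−M)² = 1713428.92; s = √(1713428.92/12) = 377.870
Cutoffs: 753.923 ± 2·377.870 → [-1.8, 1509.7]
Outside: 1975 → excluded.
Retained (n=12): Σ = 7826, mean = 7826/12 = 652.167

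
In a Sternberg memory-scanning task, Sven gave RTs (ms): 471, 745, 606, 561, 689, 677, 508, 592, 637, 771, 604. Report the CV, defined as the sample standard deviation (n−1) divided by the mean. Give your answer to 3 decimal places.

0.149

n = 11, Σ = 6861, M = 623.7273
Σ(x−M)² = 86034.182; s = √(86034.182/10) = 92.7546
CV = 92.7546 / 623.7273 = 0.14871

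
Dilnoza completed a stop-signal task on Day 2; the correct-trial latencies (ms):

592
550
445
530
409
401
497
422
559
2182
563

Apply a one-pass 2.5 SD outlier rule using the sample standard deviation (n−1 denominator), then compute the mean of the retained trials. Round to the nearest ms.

497 ms

n = 11, ΣRT = 7150, M = 650.000
Σ(x−M)² = 2628138.00; s = √(2628138.00/10) = 512.654
Cutoffs: 650.000 ± 2.5·512.654 → [-631.6, 1931.6]
Outside: 2182 → excluded.
Retained (n=10): Σ = 4968, mean = 4968/10 = 496.800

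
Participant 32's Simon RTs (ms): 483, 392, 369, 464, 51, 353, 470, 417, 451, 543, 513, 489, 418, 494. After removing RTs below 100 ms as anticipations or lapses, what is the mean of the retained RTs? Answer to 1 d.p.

Excluded: 51
Retained (n=13): Σ = 5856
Mean = 5856/13 = 450.4615

450.5 ms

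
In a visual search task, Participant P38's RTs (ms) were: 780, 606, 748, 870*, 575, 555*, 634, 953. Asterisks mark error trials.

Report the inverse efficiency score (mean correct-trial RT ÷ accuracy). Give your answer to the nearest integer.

955 ms

Correct trials (n=6): 780, 606, 748, 575, 634, 953
Mean correct RT = 4296/6 = 716.0000 ms
Proportion correct = 6/8
IES = 716.0000 / (6/8) = 954.667 ms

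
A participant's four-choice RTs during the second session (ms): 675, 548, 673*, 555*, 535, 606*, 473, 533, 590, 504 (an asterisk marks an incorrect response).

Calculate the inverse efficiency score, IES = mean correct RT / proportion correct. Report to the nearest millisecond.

787 ms

Correct trials (n=7): 675, 548, 535, 473, 533, 590, 504
Mean correct RT = 3858/7 = 551.1429 ms
Proportion correct = 7/10
IES = 551.1429 / (7/10) = 787.347 ms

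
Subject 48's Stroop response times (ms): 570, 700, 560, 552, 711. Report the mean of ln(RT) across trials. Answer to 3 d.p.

6.421

ln(RT): 6.3456, 6.5511, 6.3279, 6.3135, 6.5667
Σ ln(RT) = 32.1049
Mean = 32.1049/5 = 6.42097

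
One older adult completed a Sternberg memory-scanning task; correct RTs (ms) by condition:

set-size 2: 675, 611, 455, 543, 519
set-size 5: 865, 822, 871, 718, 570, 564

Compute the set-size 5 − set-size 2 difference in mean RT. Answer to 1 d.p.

174.4 ms

M(set-size 2) = 2803/5 = 560.600
M(set-size 5) = 4410/6 = 735.000
Difference = 735.000 − 560.600 = 174.400 ms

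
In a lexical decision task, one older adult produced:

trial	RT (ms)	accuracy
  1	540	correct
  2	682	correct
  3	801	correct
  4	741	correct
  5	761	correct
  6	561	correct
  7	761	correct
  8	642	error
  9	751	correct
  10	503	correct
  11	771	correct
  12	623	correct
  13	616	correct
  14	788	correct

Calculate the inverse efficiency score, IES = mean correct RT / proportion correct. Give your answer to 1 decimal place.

737.2 ms

Correct trials (n=13): 540, 682, 801, 741, 761, 561, 761, 751, 503, 771, 623, 616, 788
Mean correct RT = 8899/13 = 684.5385 ms
Proportion correct = 13/14
IES = 684.5385 / (13/14) = 737.195 ms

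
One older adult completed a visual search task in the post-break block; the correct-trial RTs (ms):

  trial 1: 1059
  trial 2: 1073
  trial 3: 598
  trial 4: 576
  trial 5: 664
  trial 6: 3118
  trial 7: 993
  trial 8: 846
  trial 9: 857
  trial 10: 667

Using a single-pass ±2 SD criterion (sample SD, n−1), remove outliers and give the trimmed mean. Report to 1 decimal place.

814.8 ms

n = 10, ΣRT = 10451, M = 1045.100
Σ(x−M)² = 5083772.90; s = √(5083772.90/9) = 751.574
Cutoffs: 1045.100 ± 2·751.574 → [-458.0, 2548.2]
Outside: 3118 → excluded.
Retained (n=9): Σ = 7333, mean = 7333/9 = 814.778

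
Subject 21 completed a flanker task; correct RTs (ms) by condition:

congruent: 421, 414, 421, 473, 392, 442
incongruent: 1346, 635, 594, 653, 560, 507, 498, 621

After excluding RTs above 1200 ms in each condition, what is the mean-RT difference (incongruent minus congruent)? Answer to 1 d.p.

154.0 ms

incongruent: exclude 1346
M(congruent) = 2563/6 = 427.167
M(incongruent) = 4068/7 = 581.143
Difference = 581.143 − 427.167 = 153.976 ms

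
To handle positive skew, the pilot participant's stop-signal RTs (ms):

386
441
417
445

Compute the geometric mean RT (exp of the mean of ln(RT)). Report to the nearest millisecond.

ln(RT): 5.9558, 6.0890, 6.0331, 6.0981
Mean ln(RT) = 24.1760/4 = 6.04401
Geometric mean = exp(6.04401) = 421.58 ms

422 ms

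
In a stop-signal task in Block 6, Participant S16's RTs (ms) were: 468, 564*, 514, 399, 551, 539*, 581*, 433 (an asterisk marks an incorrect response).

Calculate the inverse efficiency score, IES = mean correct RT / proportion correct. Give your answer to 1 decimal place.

Correct trials (n=5): 468, 514, 399, 551, 433
Mean correct RT = 2365/5 = 473.0000 ms
Proportion correct = 5/8
IES = 473.0000 / (5/8) = 756.800 ms

756.8 ms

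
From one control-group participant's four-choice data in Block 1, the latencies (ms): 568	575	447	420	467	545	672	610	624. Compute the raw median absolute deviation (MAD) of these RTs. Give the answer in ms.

56 ms

Sorted: 420, 447, 467, 545, 568, 575, 610, 624, 672 → median = 568
|x − 568|: 0, 7, 121, 148, 101, 23, 104, 42, 56
Sorted deviations: 0, 7, 23, 42, 56, 101, 104, 121, 148 → MAD = 56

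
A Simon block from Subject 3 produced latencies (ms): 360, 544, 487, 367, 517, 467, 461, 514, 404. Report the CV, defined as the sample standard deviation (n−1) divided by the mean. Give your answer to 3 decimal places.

0.146

n = 9, Σ = 4121, M = 457.8889
Σ(x−M)² = 35744.889; s = √(35744.889/8) = 66.8439
CV = 66.8439 / 457.8889 = 0.14598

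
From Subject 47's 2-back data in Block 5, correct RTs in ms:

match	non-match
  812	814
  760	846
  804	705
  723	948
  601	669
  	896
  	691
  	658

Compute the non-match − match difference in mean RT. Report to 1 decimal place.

M(match) = 3700/5 = 740.000
M(non-match) = 6227/8 = 778.375
Difference = 778.375 − 740.000 = 38.375 ms

38.4 ms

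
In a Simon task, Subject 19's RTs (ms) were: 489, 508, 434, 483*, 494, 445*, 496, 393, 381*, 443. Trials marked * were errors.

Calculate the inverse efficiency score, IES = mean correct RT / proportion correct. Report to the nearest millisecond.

Correct trials (n=7): 489, 508, 434, 494, 496, 393, 443
Mean correct RT = 3257/7 = 465.2857 ms
Proportion correct = 7/10
IES = 465.2857 / (7/10) = 664.694 ms

665 ms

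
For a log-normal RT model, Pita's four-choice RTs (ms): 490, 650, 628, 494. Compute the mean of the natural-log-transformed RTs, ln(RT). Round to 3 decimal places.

ln(RT): 6.1944, 6.4770, 6.4425, 6.2025
Σ ln(RT) = 25.3165
Mean = 25.3165/4 = 6.32911

6.329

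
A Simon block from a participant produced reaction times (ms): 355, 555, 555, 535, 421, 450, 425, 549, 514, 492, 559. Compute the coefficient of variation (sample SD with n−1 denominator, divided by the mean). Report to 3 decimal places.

0.141

n = 11, Σ = 5410, M = 491.8182
Σ(x−M)² = 48071.636; s = √(48071.636/10) = 69.3337
CV = 69.3337 / 491.8182 = 0.14097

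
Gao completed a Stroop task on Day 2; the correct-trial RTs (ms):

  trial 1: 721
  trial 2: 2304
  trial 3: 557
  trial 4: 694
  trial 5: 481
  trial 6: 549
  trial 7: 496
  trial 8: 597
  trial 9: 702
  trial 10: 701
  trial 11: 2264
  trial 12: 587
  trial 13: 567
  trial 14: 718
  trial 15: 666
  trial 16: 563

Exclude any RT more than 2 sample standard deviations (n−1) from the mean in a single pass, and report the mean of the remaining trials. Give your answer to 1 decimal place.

614.2 ms

n = 16, ΣRT = 13167, M = 822.938
Σ(x−M)² = 4971718.94; s = √(4971718.94/15) = 575.715
Cutoffs: 822.938 ± 2·575.715 → [-328.5, 1974.4]
Outside: 2264, 2304 → excluded.
Retained (n=14): Σ = 8599, mean = 8599/14 = 614.214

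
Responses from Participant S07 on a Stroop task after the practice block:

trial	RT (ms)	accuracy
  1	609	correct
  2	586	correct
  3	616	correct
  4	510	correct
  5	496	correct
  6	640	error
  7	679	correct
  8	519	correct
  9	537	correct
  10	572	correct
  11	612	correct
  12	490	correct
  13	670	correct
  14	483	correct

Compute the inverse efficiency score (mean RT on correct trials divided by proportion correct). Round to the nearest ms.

Correct trials (n=13): 609, 586, 616, 510, 496, 679, 519, 537, 572, 612, 490, 670, 483
Mean correct RT = 7379/13 = 567.6154 ms
Proportion correct = 13/14
IES = 567.6154 / (13/14) = 611.278 ms

611 ms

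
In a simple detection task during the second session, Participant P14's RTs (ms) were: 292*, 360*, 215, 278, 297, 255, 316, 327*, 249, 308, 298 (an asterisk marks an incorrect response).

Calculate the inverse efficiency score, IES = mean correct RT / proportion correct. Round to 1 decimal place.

380.9 ms

Correct trials (n=8): 215, 278, 297, 255, 316, 249, 308, 298
Mean correct RT = 2216/8 = 277.0000 ms
Proportion correct = 8/11
IES = 277.0000 / (8/11) = 380.875 ms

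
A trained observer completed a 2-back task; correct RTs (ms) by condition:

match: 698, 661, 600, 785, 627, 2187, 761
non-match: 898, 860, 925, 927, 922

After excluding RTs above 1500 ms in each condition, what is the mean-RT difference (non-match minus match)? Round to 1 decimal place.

match: exclude 2187
M(match) = 4132/6 = 688.667
M(non-match) = 4532/5 = 906.400
Difference = 906.400 − 688.667 = 217.733 ms

217.7 ms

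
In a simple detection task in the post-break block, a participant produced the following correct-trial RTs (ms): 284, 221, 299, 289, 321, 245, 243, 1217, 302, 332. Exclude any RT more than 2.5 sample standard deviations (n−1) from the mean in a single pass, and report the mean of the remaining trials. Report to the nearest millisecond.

282 ms

n = 10, ΣRT = 3753, M = 375.300
Σ(x−M)² = 798550.10; s = √(798550.10/9) = 297.872
Cutoffs: 375.300 ± 2.5·297.872 → [-369.4, 1120.0]
Outside: 1217 → excluded.
Retained (n=9): Σ = 2536, mean = 2536/9 = 281.778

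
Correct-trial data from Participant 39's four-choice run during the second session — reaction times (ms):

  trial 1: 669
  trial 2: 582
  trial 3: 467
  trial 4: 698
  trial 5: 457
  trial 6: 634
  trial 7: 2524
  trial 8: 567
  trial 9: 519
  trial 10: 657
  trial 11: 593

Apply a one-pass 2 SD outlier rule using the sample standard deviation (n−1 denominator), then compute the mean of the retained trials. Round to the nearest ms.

584 ms

n = 11, ΣRT = 8367, M = 760.636
Σ(x−M)² = 3482862.55; s = √(3482862.55/10) = 590.158
Cutoffs: 760.636 ± 2·590.158 → [-419.7, 1941.0]
Outside: 2524 → excluded.
Retained (n=10): Σ = 5843, mean = 5843/10 = 584.300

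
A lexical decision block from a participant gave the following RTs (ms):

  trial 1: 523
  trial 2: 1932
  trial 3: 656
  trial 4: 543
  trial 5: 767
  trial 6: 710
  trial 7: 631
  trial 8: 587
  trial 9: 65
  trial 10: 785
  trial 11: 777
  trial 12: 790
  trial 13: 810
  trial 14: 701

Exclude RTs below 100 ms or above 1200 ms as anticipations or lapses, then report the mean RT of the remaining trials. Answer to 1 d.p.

690.0 ms

Excluded: 65, 1932
Retained (n=12): Σ = 8280
Mean = 8280/12 = 690.0000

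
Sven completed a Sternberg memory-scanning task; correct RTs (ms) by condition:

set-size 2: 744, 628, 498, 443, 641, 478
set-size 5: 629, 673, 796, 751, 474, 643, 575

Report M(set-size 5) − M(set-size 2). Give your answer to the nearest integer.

M(set-size 2) = 3432/6 = 572.000
M(set-size 5) = 4541/7 = 648.714
Difference = 648.714 − 572.000 = 76.714 ms

77 ms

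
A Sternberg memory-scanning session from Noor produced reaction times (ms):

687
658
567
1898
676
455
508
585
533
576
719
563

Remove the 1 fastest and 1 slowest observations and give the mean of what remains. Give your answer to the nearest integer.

607 ms

Sorted: 455, 508, 533, 563, 567, 576, 585, 658, 676, 687, 719, 1898
Drop lowest 1 (455) and highest 1 (1898)
Remaining (n=10): Σ = 6072, mean = 6072/10 = 607.200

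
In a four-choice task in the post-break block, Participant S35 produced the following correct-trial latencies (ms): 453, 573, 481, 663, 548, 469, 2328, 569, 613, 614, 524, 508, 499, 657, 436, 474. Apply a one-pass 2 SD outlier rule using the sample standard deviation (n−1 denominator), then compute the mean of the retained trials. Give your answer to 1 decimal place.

n = 16, ΣRT = 10409, M = 650.562
Σ(x−M)² = 3077199.94; s = √(3077199.94/15) = 452.931
Cutoffs: 650.562 ± 2·452.931 → [-255.3, 1556.4]
Outside: 2328 → excluded.
Retained (n=15): Σ = 8081, mean = 8081/15 = 538.733

538.7 ms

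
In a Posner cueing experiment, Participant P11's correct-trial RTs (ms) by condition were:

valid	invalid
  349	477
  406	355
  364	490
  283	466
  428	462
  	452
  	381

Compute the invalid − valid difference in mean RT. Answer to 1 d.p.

74.4 ms

M(valid) = 1830/5 = 366.000
M(invalid) = 3083/7 = 440.429
Difference = 440.429 − 366.000 = 74.429 ms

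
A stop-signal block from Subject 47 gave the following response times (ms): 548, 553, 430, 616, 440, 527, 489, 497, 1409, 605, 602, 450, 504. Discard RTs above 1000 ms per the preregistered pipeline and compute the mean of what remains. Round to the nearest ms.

522 ms

Excluded: 1409
Retained (n=12): Σ = 6261
Mean = 6261/12 = 521.7500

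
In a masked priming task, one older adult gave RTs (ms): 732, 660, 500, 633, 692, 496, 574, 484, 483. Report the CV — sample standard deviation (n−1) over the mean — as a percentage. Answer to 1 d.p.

16.8%

n = 9, Σ = 5254, M = 583.7778
Σ(x−M)² = 76845.556; s = √(76845.556/8) = 98.0086
CV = 98.0086 / 583.7778 = 0.16789 = 16.789%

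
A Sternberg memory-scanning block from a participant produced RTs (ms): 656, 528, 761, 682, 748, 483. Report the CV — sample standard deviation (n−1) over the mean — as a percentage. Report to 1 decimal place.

17.8%

n = 6, Σ = 3858, M = 643.0000
Σ(x−M)² = 65464.000; s = √(65464.000/5) = 114.4238
CV = 114.4238 / 643.0000 = 0.17795 = 17.795%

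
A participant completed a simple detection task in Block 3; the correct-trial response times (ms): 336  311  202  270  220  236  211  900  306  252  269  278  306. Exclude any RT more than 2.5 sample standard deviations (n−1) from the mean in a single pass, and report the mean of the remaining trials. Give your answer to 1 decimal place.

266.4 ms

n = 13, ΣRT = 4097, M = 315.154
Σ(x−M)² = 391173.69; s = √(391173.69/12) = 180.549
Cutoffs: 315.154 ± 2.5·180.549 → [-136.2, 766.5]
Outside: 900 → excluded.
Retained (n=12): Σ = 3197, mean = 3197/12 = 266.417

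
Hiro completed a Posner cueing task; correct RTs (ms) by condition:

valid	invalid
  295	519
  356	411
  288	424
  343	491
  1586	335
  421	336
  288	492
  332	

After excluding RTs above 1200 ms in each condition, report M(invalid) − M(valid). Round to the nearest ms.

valid: exclude 1586
M(valid) = 2323/7 = 331.857
M(invalid) = 3008/7 = 429.714
Difference = 429.714 − 331.857 = 97.857 ms

98 ms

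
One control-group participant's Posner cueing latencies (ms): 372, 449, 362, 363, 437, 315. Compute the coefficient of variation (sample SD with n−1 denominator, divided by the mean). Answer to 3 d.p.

0.132

n = 6, Σ = 2298, M = 383.0000
Σ(x−M)² = 12858.000; s = √(12858.000/5) = 50.7109
CV = 50.7109 / 383.0000 = 0.13240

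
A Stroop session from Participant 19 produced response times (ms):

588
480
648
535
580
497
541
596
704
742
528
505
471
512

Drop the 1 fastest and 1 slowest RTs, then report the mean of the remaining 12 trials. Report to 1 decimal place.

559.5 ms

Sorted: 471, 480, 497, 505, 512, 528, 535, 541, 580, 588, 596, 648, 704, 742
Drop lowest 1 (471) and highest 1 (742)
Remaining (n=12): Σ = 6714, mean = 6714/12 = 559.500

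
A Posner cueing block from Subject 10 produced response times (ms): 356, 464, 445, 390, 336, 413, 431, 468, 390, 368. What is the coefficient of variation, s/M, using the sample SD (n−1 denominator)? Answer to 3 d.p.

0.112

n = 10, Σ = 4061, M = 406.1000
Σ(x−M)² = 18758.900; s = √(18758.900/9) = 45.6544
CV = 45.6544 / 406.1000 = 0.11242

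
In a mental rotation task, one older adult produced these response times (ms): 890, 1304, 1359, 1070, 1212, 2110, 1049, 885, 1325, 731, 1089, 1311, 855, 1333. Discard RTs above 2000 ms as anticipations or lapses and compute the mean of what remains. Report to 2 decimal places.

1108.69 ms

Excluded: 2110
Retained (n=13): Σ = 14413
Mean = 14413/13 = 1108.6923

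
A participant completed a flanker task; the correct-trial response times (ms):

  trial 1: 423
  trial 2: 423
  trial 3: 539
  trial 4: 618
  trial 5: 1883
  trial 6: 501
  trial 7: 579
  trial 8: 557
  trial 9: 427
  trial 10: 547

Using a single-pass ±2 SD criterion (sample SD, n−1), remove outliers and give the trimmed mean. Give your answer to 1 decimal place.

n = 10, ΣRT = 6497, M = 649.700
Σ(x−M)² = 1732920.10; s = √(1732920.10/9) = 438.801
Cutoffs: 649.700 ± 2·438.801 → [-227.9, 1527.3]
Outside: 1883 → excluded.
Retained (n=9): Σ = 4614, mean = 4614/9 = 512.667

512.7 ms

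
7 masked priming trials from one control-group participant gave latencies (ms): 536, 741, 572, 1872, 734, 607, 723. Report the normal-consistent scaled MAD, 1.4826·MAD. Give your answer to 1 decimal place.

172.0 ms

Sorted: 536, 572, 607, 723, 734, 741, 1872 → median = 723
|x − 723| sorted: 0, 11, 18, 116, 151, 187, 1149 → MAD = 116
Robust SD ≈ 1.4826 × 116 = 171.982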